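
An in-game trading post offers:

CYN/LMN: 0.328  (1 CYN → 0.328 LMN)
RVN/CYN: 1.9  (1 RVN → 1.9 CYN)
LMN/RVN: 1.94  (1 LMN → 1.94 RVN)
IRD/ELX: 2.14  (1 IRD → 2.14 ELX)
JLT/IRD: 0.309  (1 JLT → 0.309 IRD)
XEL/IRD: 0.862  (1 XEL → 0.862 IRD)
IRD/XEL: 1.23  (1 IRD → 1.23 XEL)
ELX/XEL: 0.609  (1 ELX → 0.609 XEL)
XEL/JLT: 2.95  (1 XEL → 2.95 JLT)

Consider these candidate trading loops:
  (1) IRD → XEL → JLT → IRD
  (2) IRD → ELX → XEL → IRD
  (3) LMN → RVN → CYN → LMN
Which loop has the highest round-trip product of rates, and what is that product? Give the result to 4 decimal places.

(1) 1.23 × 2.95 × 0.309 = 1.12121
(2) 2.14 × 0.609 × 0.862 = 1.12341
(3) 1.94 × 1.9 × 0.328 = 1.20901
Highest is cycle (3) at 1.2090 (>1, arbitrage).

1.2090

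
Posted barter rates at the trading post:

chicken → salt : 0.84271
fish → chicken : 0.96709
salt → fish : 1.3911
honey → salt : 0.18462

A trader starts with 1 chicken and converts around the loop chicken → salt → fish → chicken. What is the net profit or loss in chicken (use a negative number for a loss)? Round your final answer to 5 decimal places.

0.13371

1 chicken × 0.84271 = 0.84271 salt
0.84271 salt × 1.3911 = 1.172293881 fish
1.172293881 fish × 0.96709 = 1.13371368937629 chicken
Net change: 1.13371368937629 − 1 = 0.13371368937629 chicken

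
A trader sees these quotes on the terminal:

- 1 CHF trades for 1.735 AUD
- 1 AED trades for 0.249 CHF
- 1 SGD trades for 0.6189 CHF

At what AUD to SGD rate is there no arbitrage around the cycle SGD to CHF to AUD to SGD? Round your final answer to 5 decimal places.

0.93128

Known legs of the cycle: 0.6189 × 1.735 = 1.0737915
For no arbitrage the full-cycle product must be 1, so the missing rate is 1 / 1.0737915 ≈ 0.9312795.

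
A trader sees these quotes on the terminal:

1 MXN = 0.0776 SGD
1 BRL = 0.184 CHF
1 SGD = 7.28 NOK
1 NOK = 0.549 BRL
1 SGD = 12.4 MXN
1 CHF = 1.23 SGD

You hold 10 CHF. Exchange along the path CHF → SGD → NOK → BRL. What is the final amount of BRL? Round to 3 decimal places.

10 CHF × 1.23 = 12.3 SGD
12.3 SGD × 7.28 = 89.544 NOK
89.544 NOK × 0.549 = 49.159656 BRL

49.160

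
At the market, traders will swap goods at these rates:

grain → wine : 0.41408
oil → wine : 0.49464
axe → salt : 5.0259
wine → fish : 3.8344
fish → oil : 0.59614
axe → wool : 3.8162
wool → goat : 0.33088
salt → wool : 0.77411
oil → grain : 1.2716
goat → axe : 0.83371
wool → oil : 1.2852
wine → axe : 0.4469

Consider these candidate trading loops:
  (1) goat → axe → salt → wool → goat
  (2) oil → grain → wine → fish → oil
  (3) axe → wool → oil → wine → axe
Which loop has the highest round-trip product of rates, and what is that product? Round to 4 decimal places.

1.2036

(1) 0.83371 × 5.0259 × 0.77411 × 0.33088 = 1.07325
(2) 1.2716 × 0.41408 × 3.8344 × 0.59614 = 1.20360
(3) 3.8162 × 1.2852 × 0.49464 × 0.4469 = 1.08418
Highest is cycle (2) at 1.2036 (>1, arbitrage).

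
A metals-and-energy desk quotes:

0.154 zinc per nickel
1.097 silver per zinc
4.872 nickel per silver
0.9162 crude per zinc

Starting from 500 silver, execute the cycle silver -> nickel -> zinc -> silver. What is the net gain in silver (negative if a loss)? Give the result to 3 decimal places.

-88.467

500 silver × 4.872 = 2436 nickel
2436 nickel × 0.154 = 375.144 zinc
375.144 zinc × 1.097 = 411.532968 silver
Net change: 411.532968 − 500 = -88.467032 silver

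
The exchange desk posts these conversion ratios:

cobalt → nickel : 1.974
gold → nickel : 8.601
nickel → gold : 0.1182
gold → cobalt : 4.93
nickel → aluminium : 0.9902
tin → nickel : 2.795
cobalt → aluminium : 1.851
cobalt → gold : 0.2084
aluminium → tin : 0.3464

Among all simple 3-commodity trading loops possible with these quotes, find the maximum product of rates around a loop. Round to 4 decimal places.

cobalt→nickel→gold→cobalt: 1.974 × 0.1182 × 4.93 = 1.15030
nickel→aluminium→tin→nickel: 0.9902 × 0.3464 × 2.795 = 0.95870
Maximum is cobalt→nickel→gold→cobalt at 1.1503; arbitrage exists.

1.1503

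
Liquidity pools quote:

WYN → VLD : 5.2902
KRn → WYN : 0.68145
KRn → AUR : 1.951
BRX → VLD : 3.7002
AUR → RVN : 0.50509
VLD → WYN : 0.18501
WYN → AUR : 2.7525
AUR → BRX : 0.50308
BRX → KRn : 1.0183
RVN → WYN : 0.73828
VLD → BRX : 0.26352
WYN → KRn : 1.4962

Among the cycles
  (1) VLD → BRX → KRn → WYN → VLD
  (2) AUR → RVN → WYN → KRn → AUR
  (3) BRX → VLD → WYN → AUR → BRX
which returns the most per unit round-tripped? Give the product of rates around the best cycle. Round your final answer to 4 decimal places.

1.0885

(1) 0.26352 × 1.0183 × 0.68145 × 5.2902 = 0.96738
(2) 0.50509 × 0.73828 × 1.4962 × 1.951 = 1.08852
(3) 3.7002 × 0.18501 × 2.7525 × 0.50308 = 0.94795
Highest is cycle (2) at 1.0885 (>1, arbitrage).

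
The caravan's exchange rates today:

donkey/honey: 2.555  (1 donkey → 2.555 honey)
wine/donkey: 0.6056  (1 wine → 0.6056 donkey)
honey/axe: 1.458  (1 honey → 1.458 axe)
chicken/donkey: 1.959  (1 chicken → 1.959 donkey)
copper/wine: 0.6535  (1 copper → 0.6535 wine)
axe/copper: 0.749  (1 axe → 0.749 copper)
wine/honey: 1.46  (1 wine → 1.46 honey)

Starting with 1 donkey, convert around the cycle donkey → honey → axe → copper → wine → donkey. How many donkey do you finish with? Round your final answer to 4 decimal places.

1.1042

1 donkey × 2.555 = 2.555 honey
2.555 honey × 1.458 = 3.72519 axe
3.72519 axe × 0.749 = 2.79016731 copper
2.79016731 copper × 0.6535 = 1.823374337085 wine
1.823374337085 wine × 0.6056 = 1.104235498538676 donkey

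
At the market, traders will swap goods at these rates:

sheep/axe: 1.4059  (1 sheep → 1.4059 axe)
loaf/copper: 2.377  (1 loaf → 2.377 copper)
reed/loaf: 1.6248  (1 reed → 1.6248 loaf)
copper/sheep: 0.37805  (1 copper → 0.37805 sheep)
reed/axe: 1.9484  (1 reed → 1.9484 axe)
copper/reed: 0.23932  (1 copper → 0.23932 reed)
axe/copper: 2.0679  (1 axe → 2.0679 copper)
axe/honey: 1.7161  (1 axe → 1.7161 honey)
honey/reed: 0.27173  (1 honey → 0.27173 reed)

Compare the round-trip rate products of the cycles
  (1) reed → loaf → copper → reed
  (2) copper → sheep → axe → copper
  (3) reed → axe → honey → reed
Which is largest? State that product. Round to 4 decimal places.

(1) 1.6248 × 2.377 × 0.23932 = 0.92429
(2) 0.37805 × 1.4059 × 2.0679 = 1.09909
(3) 1.9484 × 1.7161 × 0.27173 = 0.90857
Highest is cycle (2) at 1.0991 (>1, arbitrage).

1.0991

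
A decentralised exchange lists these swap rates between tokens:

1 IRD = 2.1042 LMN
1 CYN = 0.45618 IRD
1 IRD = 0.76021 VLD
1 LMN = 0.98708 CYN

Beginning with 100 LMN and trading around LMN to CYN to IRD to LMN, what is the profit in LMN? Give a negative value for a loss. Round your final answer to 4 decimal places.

100 LMN × 0.98708 = 98.708 CYN
98.708 CYN × 0.45618 = 45.02861544 IRD
45.02861544 IRD × 2.1042 = 94.749212608848 LMN
Net change: 94.749212608848 − 100 = -5.250787391152 LMN

-5.2508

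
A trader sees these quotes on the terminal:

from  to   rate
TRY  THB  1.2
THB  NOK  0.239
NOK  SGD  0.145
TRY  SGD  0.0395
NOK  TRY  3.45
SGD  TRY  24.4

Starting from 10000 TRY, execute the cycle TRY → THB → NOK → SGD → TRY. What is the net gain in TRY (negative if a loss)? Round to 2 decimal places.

146.98

10000 TRY × 1.2 = 12000 THB
12000 THB × 0.239 = 2868 NOK
2868 NOK × 0.145 = 415.86 SGD
415.86 SGD × 24.4 = 10146.984 TRY
Net change: 10146.984 − 10000 = 146.984 TRY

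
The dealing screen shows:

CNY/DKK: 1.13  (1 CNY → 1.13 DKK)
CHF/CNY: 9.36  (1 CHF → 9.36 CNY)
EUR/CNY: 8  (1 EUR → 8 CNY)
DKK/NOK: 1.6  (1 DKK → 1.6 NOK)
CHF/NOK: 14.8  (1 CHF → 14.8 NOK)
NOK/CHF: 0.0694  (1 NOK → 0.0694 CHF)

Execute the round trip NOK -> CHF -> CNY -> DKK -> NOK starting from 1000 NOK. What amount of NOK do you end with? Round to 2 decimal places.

1000 NOK × 0.0694 = 69.4 CHF
69.4 CHF × 9.36 = 649.584 CNY
649.584 CNY × 1.13 = 734.02992 DKK
734.02992 DKK × 1.6 = 1174.447872 NOK

1174.45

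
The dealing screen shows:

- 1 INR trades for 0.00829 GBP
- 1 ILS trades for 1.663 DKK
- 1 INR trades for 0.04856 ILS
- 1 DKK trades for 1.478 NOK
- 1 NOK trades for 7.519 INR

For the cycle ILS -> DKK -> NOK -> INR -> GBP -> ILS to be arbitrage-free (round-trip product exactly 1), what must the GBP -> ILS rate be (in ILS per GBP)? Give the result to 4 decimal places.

Known legs of the cycle: 1.663 × 1.478 × 7.519 × 0.00829 = 0.15320794898414
For no arbitrage the full-cycle product must be 1, so the missing rate is 1 / 0.15320794898414 ≈ 6.527076.

6.5271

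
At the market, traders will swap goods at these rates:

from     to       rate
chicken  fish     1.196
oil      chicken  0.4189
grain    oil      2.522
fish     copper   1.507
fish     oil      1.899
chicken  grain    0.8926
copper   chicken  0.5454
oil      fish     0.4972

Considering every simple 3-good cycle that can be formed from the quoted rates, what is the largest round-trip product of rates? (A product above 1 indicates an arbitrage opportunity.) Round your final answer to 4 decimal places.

chicken→fish→copper→chicken: 1.196 × 1.507 × 0.5454 = 0.98301
oil→chicken→fish→oil: 0.4189 × 1.196 × 1.899 = 0.95141
oil→chicken→grain→oil: 0.4189 × 0.8926 × 2.522 = 0.94300
Maximum is chicken→fish→copper→chicken at 0.9830; no arbitrage — every cycle loses value.

0.9830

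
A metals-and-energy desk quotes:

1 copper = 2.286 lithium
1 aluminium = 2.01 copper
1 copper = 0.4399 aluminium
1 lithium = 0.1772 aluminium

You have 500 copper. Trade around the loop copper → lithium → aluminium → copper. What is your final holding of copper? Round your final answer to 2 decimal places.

407.10

500 copper × 2.286 = 1143 lithium
1143 lithium × 0.1772 = 202.5396 aluminium
202.5396 aluminium × 2.01 = 407.104596 copper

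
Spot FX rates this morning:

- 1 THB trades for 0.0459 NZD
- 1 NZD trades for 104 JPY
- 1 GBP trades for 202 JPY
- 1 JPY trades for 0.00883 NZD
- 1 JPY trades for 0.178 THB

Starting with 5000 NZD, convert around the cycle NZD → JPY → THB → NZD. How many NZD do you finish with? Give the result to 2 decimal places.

5000 NZD × 104 = 520000 JPY
520000 JPY × 0.178 = 92560 THB
92560 THB × 0.0459 = 4248.504 NZD

4248.50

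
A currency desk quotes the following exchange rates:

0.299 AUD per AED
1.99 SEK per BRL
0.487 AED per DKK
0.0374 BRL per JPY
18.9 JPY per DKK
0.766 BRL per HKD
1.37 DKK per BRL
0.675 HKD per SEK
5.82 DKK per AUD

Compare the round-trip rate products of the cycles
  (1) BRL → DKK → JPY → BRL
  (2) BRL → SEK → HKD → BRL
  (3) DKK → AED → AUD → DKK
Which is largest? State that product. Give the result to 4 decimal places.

(1) 1.37 × 18.9 × 0.0374 = 0.96840
(2) 1.99 × 0.675 × 0.766 = 1.02893
(3) 0.487 × 0.299 × 5.82 = 0.84747
Highest is cycle (2) at 1.0289 (>1, arbitrage).

1.0289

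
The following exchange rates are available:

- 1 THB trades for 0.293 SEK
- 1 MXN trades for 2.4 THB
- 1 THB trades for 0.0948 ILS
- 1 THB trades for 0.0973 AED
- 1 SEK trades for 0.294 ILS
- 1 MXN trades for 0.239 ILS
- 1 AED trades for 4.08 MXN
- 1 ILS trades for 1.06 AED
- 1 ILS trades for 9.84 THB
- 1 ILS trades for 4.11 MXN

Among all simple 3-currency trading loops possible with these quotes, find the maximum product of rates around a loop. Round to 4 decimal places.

AED→MXN→ILS→AED: 4.08 × 0.239 × 1.06 = 1.03363
AED→MXN→THB→AED: 4.08 × 2.4 × 0.0973 = 0.95276
MXN→THB→ILS→MXN: 2.4 × 0.0948 × 4.11 = 0.93511
ILS→THB→SEK→ILS: 9.84 × 0.293 × 0.294 = 0.84764
Maximum is AED→MXN→ILS→AED at 1.0336; arbitrage exists.

1.0336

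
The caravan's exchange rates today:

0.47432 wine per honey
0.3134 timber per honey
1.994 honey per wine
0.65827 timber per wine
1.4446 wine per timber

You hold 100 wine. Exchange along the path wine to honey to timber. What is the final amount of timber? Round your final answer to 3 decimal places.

62.492

100 wine × 1.994 = 199.4 honey
199.4 honey × 0.3134 = 62.49196 timber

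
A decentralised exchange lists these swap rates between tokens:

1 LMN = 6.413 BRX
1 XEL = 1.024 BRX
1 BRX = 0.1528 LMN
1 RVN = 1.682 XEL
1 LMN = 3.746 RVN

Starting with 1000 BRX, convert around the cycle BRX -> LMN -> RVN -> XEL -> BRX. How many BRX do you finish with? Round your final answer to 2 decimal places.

985.86

1000 BRX × 0.1528 = 152.8 LMN
152.8 LMN × 3.746 = 572.3888 RVN
572.3888 RVN × 1.682 = 962.7579616 XEL
962.7579616 XEL × 1.024 = 985.8641526784 BRX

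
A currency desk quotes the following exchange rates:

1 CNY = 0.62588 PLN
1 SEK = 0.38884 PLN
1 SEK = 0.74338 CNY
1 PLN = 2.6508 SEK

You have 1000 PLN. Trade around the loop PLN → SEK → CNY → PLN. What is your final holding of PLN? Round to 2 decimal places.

1233.33

1000 PLN × 2.6508 = 2650.8 SEK
2650.8 SEK × 0.74338 = 1970.551704 CNY
1970.551704 CNY × 0.62588 = 1233.32890049952 PLN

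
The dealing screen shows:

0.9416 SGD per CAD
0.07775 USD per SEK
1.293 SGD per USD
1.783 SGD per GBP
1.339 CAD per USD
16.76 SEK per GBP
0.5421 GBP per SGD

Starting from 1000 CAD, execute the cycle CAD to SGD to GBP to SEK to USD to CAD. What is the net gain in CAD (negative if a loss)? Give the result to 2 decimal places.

1000 CAD × 0.9416 = 941.6 SGD
941.6 SGD × 0.5421 = 510.44136 GBP
510.44136 GBP × 16.76 = 8554.9971936 SEK
8554.9971936 SEK × 0.07775 = 665.1510318024 USD
665.1510318024 USD × 1.339 = 890.6372315834136 CAD
Net change: 890.6372315834136 − 1000 = -109.3627684165864 CAD

-109.36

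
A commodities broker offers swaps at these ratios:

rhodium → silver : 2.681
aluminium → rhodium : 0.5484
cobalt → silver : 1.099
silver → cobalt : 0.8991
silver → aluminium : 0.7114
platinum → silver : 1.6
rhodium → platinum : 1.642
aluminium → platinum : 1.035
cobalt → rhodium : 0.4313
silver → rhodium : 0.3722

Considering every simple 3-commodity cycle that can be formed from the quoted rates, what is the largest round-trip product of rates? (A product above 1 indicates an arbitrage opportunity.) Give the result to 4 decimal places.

aluminium→platinum→silver→aluminium: 1.035 × 1.6 × 0.7114 = 1.17808
aluminium→rhodium→silver→aluminium: 0.5484 × 2.681 × 0.7114 = 1.04594
silver→cobalt→rhodium→silver: 0.8991 × 0.4313 × 2.681 = 1.03964
silver→rhodium→platinum→silver: 0.3722 × 1.642 × 1.6 = 0.97784
Maximum is aluminium→platinum→silver→aluminium at 1.1781; arbitrage exists.

1.1781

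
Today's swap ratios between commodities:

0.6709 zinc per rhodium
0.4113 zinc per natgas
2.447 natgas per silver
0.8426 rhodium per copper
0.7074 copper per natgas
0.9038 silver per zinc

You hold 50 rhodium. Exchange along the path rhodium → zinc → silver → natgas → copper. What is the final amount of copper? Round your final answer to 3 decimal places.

52.481

50 rhodium × 0.6709 = 33.545 zinc
33.545 zinc × 0.9038 = 30.317971 silver
30.317971 silver × 2.447 = 74.188075037 natgas
74.188075037 natgas × 0.7074 = 52.4806442811738 copper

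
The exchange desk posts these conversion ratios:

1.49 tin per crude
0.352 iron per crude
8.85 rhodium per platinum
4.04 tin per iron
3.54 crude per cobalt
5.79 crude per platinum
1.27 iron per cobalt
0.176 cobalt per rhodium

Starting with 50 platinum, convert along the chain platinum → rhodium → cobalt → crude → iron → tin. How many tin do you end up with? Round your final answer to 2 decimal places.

50 platinum × 8.85 = 442.5 rhodium
442.5 rhodium × 0.176 = 77.88 cobalt
77.88 cobalt × 3.54 = 275.6952 crude
275.6952 crude × 0.352 = 97.0447104 iron
97.0447104 iron × 4.04 = 392.060630016 tin

392.06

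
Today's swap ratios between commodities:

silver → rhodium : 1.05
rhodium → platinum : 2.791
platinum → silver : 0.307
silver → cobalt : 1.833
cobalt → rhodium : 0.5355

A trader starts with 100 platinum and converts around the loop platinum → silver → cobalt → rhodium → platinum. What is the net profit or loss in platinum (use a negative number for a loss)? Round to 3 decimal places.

100 platinum × 0.307 = 30.7 silver
30.7 silver × 1.833 = 56.2731 cobalt
56.2731 cobalt × 0.5355 = 30.13424505 rhodium
30.13424505 rhodium × 2.791 = 84.10467793455 platinum
Net change: 84.10467793455 − 100 = -15.89532206545 platinum

-15.895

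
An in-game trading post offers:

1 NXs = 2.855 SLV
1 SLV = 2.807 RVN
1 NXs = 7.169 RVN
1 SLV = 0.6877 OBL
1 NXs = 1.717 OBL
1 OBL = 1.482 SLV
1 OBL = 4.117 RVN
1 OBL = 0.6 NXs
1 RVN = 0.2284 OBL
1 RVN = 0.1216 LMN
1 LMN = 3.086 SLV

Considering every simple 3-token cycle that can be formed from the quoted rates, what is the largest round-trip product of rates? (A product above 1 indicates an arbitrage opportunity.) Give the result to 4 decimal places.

1.1780

OBL→NXs→SLV→OBL: 0.6 × 2.855 × 0.6877 = 1.17803
LMN→SLV→RVN→LMN: 3.086 × 2.807 × 0.1216 = 1.05335
OBL→NXs→RVN→OBL: 0.6 × 7.169 × 0.2284 = 0.98244
OBL→SLV→RVN→OBL: 1.482 × 2.807 × 0.2284 = 0.95014
Maximum is OBL→NXs→SLV→OBL at 1.1780; arbitrage exists.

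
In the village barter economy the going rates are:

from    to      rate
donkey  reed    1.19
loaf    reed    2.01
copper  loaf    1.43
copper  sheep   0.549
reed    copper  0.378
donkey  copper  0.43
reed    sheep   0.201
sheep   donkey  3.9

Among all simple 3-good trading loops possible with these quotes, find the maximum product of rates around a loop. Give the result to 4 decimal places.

loaf→reed→copper→loaf: 2.01 × 0.378 × 1.43 = 1.08649
donkey→reed→sheep→donkey: 1.19 × 0.201 × 3.9 = 0.93284
donkey→copper→sheep→donkey: 0.43 × 0.549 × 3.9 = 0.92067
Maximum is loaf→reed→copper→loaf at 1.0865; arbitrage exists.

1.0865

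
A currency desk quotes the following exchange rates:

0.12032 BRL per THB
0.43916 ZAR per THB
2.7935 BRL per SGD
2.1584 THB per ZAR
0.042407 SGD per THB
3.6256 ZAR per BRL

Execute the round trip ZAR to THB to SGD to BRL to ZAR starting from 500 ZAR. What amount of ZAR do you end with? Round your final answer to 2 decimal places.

463.52

500 ZAR × 2.1584 = 1079.2 THB
1079.2 THB × 0.042407 = 45.7656344 SGD
45.7656344 SGD × 2.7935 = 127.8462996964 BRL
127.8462996964 BRL × 3.6256 = 463.51954417926784 ZAR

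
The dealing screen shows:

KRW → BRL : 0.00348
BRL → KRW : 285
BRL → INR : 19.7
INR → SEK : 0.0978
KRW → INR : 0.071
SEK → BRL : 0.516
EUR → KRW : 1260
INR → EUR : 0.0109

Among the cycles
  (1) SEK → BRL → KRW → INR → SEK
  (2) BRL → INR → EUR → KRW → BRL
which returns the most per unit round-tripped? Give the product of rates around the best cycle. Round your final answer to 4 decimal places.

1.0212

(1) 0.516 × 285 × 0.071 × 0.0978 = 1.02116
(2) 19.7 × 0.0109 × 1260 × 0.00348 = 0.94155
Highest is cycle (1) at 1.0212 (>1, arbitrage).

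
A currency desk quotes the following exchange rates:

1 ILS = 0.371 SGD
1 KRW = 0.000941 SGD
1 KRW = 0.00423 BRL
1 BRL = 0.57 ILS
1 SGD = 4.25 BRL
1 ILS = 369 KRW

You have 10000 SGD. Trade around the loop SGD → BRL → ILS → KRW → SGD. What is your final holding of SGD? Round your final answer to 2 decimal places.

10000 SGD × 4.25 = 42500 BRL
42500 BRL × 0.57 = 24225 ILS
24225 ILS × 369 = 8939025 KRW
8939025 KRW × 0.000941 = 8411.622525 SGD

8411.62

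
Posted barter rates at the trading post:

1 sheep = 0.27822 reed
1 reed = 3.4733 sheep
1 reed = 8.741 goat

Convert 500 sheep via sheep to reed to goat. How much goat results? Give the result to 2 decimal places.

1215.96

500 sheep × 0.27822 = 139.11 reed
139.11 reed × 8.741 = 1215.96051 goat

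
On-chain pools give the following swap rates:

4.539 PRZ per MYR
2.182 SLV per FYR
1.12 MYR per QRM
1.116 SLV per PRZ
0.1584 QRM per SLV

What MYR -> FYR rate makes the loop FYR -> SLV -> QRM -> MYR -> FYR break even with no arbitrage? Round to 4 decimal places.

Known legs of the cycle: 2.182 × 0.1584 × 1.12 = 0.387104256
For no arbitrage the full-cycle product must be 1, so the missing rate is 1 / 0.387104256 ≈ 2.583283.

2.5833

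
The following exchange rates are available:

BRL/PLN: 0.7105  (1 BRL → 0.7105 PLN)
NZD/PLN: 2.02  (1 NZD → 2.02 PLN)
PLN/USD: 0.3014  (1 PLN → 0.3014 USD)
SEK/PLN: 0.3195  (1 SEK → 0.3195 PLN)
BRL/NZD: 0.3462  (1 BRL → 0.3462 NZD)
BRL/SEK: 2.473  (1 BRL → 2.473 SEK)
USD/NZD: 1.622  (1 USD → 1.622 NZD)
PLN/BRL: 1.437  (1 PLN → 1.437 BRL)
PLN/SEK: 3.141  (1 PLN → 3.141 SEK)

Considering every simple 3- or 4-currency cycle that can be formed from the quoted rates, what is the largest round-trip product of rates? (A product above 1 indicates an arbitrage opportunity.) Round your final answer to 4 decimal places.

1.1354

PLN→BRL→SEK→PLN: 1.437 × 2.473 × 0.3195 = 1.13541
PLN→BRL→NZD→PLN: 1.437 × 0.3462 × 2.02 = 1.00493
USD→NZD→PLN→USD: 1.622 × 2.02 × 0.3014 = 0.98752
Maximum is PLN→BRL→SEK→PLN at 1.1354; arbitrage exists.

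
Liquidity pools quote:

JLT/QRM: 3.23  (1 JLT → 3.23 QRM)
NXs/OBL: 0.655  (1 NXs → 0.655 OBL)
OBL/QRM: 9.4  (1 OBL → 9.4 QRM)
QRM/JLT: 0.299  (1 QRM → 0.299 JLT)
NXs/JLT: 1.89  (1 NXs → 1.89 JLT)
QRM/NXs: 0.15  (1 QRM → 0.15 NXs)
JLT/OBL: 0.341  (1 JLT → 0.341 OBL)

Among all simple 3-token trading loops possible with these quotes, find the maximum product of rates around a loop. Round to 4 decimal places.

0.9584

OBL→QRM→JLT→OBL: 9.4 × 0.299 × 0.341 = 0.95841
OBL→QRM→NXs→OBL: 9.4 × 0.15 × 0.655 = 0.92355
QRM→NXs→JLT→QRM: 0.15 × 1.89 × 3.23 = 0.91571
Maximum is OBL→QRM→JLT→OBL at 0.9584; no arbitrage — every cycle loses value.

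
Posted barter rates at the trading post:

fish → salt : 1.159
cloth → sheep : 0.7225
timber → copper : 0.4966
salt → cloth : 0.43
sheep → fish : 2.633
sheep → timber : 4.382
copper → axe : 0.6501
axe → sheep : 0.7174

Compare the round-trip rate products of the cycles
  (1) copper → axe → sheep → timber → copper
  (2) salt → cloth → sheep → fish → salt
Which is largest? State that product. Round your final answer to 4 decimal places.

1.0149

(1) 0.6501 × 0.7174 × 4.382 × 0.4966 = 1.01489
(2) 0.43 × 0.7225 × 2.633 × 1.159 = 0.94807
Highest is cycle (1) at 1.0149 (>1, arbitrage).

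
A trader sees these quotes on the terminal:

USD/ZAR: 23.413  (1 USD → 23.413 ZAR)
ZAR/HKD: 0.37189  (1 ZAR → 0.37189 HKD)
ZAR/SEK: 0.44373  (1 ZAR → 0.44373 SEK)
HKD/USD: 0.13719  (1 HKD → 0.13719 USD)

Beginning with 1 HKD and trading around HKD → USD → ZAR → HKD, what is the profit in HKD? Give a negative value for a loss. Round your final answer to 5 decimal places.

1 HKD × 0.13719 = 0.13719 USD
0.13719 USD × 23.413 = 3.21202947 ZAR
3.21202947 ZAR × 0.37189 = 1.1945216395983 HKD
Net change: 1.1945216395983 − 1 = 0.1945216395983 HKD

0.19452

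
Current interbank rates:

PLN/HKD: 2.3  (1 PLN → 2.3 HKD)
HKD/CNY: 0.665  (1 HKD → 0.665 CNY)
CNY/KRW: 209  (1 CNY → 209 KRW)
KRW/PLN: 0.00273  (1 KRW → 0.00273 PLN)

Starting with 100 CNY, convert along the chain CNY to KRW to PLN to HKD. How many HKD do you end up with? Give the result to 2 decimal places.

131.23

100 CNY × 209 = 20900 KRW
20900 KRW × 0.00273 = 57.057 PLN
57.057 PLN × 2.3 = 131.2311 HKD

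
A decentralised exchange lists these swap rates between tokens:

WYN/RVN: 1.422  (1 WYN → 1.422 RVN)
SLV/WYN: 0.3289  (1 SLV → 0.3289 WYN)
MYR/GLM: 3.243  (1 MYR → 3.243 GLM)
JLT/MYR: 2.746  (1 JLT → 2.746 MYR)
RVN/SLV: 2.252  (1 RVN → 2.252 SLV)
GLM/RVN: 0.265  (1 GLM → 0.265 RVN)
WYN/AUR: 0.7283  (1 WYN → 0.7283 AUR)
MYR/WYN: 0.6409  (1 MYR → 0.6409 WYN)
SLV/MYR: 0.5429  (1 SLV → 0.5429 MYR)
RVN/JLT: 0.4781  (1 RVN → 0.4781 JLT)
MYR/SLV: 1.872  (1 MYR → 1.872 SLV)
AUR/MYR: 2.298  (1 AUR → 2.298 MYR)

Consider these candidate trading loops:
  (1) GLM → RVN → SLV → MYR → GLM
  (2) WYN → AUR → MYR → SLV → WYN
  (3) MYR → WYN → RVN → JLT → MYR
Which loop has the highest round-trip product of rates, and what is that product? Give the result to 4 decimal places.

(1) 0.265 × 2.252 × 0.5429 × 3.243 = 1.05071
(2) 0.7283 × 2.298 × 1.872 × 0.3289 = 1.03046
(3) 0.6409 × 1.422 × 0.4781 × 2.746 = 1.19649
Highest is cycle (3) at 1.1965 (>1, arbitrage).

1.1965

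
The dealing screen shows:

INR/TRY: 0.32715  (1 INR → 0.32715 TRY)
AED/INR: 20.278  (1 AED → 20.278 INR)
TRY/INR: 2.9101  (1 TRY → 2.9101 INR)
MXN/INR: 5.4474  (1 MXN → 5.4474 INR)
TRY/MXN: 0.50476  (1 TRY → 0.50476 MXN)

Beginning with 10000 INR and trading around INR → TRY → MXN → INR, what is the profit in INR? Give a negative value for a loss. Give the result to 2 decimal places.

10000 INR × 0.32715 = 3271.5 TRY
3271.5 TRY × 0.50476 = 1651.32234 MXN
1651.32234 MXN × 5.4474 = 8995.413314916 INR
Net change: 8995.413314916 − 10000 = -1004.586685084 INR

-1004.59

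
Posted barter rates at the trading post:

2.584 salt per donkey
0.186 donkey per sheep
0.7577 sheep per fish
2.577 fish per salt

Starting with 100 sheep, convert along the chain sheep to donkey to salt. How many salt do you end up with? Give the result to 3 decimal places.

48.062

100 sheep × 0.186 = 18.6 donkey
18.6 donkey × 2.584 = 48.0624 salt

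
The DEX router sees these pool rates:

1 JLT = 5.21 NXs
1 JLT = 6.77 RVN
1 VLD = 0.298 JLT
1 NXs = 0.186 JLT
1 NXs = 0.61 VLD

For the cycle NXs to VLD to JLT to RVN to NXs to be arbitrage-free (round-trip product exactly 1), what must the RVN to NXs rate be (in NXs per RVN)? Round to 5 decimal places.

0.81258

Known legs of the cycle: 0.61 × 0.298 × 6.77 = 1.2306506
For no arbitrage the full-cycle product must be 1, so the missing rate is 1 / 1.2306506 ≈ 0.8125783.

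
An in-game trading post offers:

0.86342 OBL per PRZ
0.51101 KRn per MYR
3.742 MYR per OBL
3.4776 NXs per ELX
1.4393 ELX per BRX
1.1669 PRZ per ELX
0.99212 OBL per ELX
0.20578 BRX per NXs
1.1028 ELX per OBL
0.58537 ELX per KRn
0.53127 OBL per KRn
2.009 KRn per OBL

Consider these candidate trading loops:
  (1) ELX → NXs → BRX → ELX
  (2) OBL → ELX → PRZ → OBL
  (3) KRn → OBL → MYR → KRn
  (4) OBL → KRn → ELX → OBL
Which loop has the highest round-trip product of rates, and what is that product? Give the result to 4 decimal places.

1.1667

(1) 3.4776 × 0.20578 × 1.4393 = 1.02999
(2) 1.1028 × 1.1669 × 0.86342 = 1.11110
(3) 0.53127 × 3.742 × 0.51101 = 1.01589
(4) 2.009 × 0.58537 × 0.99212 = 1.16674
Highest is cycle (4) at 1.1667 (>1, arbitrage).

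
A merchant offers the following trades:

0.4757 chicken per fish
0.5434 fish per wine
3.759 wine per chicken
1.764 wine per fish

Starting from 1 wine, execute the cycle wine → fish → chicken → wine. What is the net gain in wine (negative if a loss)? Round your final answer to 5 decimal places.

-0.02832

1 wine × 0.5434 = 0.5434 fish
0.5434 fish × 0.4757 = 0.25849538 chicken
0.25849538 chicken × 3.759 = 0.97168413342 wine
Net change: 0.97168413342 − 1 = -0.02831586658 wine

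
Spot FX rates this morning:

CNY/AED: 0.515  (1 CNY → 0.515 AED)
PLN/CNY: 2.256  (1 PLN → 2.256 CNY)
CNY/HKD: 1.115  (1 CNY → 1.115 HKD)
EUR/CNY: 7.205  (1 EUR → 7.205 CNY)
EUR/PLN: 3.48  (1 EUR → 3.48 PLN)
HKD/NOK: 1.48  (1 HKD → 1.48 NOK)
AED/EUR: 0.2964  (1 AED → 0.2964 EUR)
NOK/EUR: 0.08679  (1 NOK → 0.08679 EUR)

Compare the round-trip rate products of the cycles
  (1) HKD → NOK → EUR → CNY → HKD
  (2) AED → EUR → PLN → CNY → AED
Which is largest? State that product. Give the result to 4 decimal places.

(1) 1.48 × 0.08679 × 7.205 × 1.115 = 1.03191
(2) 0.2964 × 3.48 × 2.256 × 0.515 = 1.19841
Highest is cycle (2) at 1.1984 (>1, arbitrage).

1.1984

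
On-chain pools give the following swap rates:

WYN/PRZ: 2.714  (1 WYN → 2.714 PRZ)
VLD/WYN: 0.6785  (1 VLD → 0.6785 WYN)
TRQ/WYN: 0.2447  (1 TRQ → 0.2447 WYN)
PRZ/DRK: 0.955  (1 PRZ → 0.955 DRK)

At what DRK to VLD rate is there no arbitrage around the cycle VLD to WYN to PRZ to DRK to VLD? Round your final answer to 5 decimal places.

Known legs of the cycle: 0.6785 × 2.714 × 0.955 = 1.758583795
For no arbitrage the full-cycle product must be 1, so the missing rate is 1 / 1.758583795 ≈ 0.5686394.

0.56864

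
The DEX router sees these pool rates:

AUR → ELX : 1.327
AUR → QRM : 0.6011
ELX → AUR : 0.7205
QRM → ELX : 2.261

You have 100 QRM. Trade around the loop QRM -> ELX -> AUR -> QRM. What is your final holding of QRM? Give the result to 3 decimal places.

100 QRM × 2.261 = 226.1 ELX
226.1 ELX × 0.7205 = 162.90505 AUR
162.90505 AUR × 0.6011 = 97.922225555 QRM

97.922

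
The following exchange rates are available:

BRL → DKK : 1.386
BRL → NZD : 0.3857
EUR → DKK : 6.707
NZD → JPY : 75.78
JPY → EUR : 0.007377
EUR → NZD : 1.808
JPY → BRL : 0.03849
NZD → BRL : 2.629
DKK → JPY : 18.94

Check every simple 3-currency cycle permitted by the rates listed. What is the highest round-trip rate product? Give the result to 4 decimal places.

1.1250

BRL→NZD→JPY→BRL: 0.3857 × 75.78 × 0.03849 = 1.12500
NZD→JPY→EUR→NZD: 75.78 × 0.007377 × 1.808 = 1.01072
BRL→DKK→JPY→BRL: 1.386 × 18.94 × 0.03849 = 1.01039
DKK→JPY→EUR→DKK: 18.94 × 0.007377 × 6.707 = 0.93710
Maximum is BRL→NZD→JPY→BRL at 1.1250; arbitrage exists.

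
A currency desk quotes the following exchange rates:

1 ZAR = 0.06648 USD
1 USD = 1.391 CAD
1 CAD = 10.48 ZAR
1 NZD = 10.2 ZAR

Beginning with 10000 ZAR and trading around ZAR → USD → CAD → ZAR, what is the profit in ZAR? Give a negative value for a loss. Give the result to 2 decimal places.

-308.76

10000 ZAR × 0.06648 = 664.8 USD
664.8 USD × 1.391 = 924.7368 CAD
924.7368 CAD × 10.48 = 9691.241664 ZAR
Net change: 9691.241664 − 10000 = -308.758336 ZAR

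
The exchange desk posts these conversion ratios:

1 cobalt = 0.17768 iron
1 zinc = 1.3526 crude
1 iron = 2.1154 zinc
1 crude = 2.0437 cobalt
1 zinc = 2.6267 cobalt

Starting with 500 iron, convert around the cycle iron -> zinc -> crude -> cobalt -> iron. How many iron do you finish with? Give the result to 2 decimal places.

519.50

500 iron × 2.1154 = 1057.7 zinc
1057.7 zinc × 1.3526 = 1430.64502 crude
1430.64502 crude × 2.0437 = 2923.809227374 cobalt
2923.809227374 cobalt × 0.17768 = 519.50242351981232 iron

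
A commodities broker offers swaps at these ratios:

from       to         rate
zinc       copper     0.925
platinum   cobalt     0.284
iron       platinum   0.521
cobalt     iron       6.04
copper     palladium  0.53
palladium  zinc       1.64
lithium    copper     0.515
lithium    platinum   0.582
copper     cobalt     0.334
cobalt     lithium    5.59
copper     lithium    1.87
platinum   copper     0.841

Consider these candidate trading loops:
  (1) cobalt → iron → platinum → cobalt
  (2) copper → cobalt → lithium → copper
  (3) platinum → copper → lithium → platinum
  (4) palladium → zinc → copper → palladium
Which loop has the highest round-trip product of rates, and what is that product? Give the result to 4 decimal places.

(1) 6.04 × 0.521 × 0.284 = 0.89370
(2) 0.334 × 5.59 × 0.515 = 0.96154
(3) 0.841 × 1.87 × 0.582 = 0.91529
(4) 1.64 × 0.925 × 0.53 = 0.80401
Highest is cycle (2) at 0.9615 (≤1, no arbitrage).

0.9615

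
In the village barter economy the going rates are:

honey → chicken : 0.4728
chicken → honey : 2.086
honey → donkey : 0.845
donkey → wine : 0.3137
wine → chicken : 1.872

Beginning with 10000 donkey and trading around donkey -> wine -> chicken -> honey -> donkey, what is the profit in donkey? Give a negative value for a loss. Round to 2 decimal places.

10000 donkey × 0.3137 = 3137 wine
3137 wine × 1.872 = 5872.464 chicken
5872.464 chicken × 2.086 = 12249.959904 honey
12249.959904 honey × 0.845 = 10351.21611888 donkey
Net change: 10351.21611888 − 10000 = 351.21611888 donkey

351.22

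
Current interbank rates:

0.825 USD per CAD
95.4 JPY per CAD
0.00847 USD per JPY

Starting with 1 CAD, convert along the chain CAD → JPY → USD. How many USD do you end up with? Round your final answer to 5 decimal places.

1 CAD × 95.4 = 95.4 JPY
95.4 JPY × 0.00847 = 0.808038 USD

0.80804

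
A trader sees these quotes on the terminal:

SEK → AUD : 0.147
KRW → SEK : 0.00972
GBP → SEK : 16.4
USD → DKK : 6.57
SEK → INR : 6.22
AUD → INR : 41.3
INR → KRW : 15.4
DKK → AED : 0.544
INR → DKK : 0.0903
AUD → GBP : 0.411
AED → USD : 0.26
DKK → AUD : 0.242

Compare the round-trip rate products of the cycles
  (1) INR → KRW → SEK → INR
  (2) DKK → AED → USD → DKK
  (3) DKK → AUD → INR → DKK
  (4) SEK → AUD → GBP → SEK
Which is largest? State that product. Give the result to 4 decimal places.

0.9908

(1) 15.4 × 0.00972 × 6.22 = 0.93106
(2) 0.544 × 0.26 × 6.57 = 0.92926
(3) 0.242 × 41.3 × 0.0903 = 0.90251
(4) 0.147 × 0.411 × 16.4 = 0.99084
Highest is cycle (4) at 0.9908 (≤1, no arbitrage).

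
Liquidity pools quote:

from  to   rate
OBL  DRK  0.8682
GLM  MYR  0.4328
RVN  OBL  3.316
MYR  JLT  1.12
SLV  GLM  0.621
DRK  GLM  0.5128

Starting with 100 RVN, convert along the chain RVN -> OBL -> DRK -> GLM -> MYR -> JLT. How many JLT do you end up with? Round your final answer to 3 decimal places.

100 RVN × 3.316 = 331.6 OBL
331.6 OBL × 0.8682 = 287.89512 DRK
287.89512 DRK × 0.5128 = 147.632617536 GLM
147.632617536 GLM × 0.4328 = 63.8953968695808 MYR
63.8953968695808 MYR × 1.12 = 71.562844493930496 JLT

71.563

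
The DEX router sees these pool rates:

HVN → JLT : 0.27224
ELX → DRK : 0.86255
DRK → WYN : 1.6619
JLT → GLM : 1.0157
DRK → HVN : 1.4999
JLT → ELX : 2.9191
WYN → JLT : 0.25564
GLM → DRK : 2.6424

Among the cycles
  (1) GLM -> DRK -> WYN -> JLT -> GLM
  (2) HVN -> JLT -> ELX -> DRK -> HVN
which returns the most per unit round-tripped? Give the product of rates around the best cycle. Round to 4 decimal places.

1.1402

(1) 2.6424 × 1.6619 × 0.25564 × 1.0157 = 1.14024
(2) 0.27224 × 2.9191 × 0.86255 × 1.4999 = 1.02813
Highest is cycle (1) at 1.1402 (>1, arbitrage).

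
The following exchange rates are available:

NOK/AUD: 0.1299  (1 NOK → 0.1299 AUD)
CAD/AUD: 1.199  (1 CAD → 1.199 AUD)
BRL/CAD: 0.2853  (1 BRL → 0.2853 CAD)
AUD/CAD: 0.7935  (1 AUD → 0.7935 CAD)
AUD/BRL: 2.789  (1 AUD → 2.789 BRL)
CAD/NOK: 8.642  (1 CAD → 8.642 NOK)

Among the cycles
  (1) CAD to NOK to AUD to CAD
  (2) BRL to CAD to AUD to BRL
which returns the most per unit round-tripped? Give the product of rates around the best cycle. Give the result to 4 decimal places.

(1) 8.642 × 0.1299 × 0.7935 = 0.89078
(2) 0.2853 × 1.199 × 2.789 = 0.95405
Highest is cycle (2) at 0.9540 (≤1, no arbitrage).

0.9540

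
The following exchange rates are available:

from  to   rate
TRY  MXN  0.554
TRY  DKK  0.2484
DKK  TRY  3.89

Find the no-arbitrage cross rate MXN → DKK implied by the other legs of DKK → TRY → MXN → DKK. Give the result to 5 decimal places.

0.46402

Known legs of the cycle: 3.89 × 0.554 = 2.15506
For no arbitrage the full-cycle product must be 1, so the missing rate is 1 / 2.15506 ≈ 0.4640242.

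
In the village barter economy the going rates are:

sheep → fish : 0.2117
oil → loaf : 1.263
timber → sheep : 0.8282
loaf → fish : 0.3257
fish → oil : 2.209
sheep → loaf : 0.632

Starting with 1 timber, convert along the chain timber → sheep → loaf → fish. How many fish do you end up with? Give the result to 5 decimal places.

0.17048

1 timber × 0.8282 = 0.8282 sheep
0.8282 sheep × 0.632 = 0.5234224 loaf
0.5234224 loaf × 0.3257 = 0.17047867568 fish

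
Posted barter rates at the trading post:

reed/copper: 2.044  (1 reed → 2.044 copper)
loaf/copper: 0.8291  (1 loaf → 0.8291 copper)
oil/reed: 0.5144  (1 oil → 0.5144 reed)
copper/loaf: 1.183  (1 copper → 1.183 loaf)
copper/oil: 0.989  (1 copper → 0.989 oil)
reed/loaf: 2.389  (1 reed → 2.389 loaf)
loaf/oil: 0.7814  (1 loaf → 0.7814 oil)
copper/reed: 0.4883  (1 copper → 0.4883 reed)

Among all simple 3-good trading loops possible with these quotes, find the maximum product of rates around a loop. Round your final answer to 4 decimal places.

oil→reed→copper→oil: 0.5144 × 2.044 × 0.989 = 1.03987
loaf→copper→reed→loaf: 0.8291 × 0.4883 × 2.389 = 0.96719
loaf→oil→reed→loaf: 0.7814 × 0.5144 × 2.389 = 0.96026
Maximum is oil→reed→copper→oil at 1.0399; arbitrage exists.

1.0399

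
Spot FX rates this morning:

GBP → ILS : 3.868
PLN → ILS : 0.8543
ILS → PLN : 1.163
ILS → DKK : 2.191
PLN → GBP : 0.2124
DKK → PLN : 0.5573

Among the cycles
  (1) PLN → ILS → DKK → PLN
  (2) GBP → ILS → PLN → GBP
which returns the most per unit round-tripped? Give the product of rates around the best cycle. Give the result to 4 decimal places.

(1) 0.8543 × 2.191 × 0.5573 = 1.04314
(2) 3.868 × 1.163 × 0.2124 = 0.95548
Highest is cycle (1) at 1.0431 (>1, arbitrage).

1.0431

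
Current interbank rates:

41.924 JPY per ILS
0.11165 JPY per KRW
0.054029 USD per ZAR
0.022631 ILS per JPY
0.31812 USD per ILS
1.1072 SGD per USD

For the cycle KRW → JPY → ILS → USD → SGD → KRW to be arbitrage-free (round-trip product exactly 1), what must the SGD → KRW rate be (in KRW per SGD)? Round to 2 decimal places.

1123.62

Known legs of the cycle: 0.11165 × 0.022631 × 0.31812 × 1.1072 = 0.0008899785159678336
For no arbitrage the full-cycle product must be 1, so the missing rate is 1 / 0.0008899785159678336 ≈ 1123.6226.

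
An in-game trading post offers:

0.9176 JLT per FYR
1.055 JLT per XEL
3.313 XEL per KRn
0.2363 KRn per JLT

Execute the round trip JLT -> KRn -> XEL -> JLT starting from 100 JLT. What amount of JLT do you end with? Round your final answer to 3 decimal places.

100 JLT × 0.2363 = 23.63 KRn
23.63 KRn × 3.313 = 78.28619 XEL
78.28619 XEL × 1.055 = 82.59193045 JLT

82.592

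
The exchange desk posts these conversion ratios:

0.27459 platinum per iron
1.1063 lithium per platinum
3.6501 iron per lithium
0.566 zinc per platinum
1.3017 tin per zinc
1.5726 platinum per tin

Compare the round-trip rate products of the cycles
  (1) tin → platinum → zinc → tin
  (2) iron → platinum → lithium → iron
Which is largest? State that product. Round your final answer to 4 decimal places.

(1) 1.5726 × 0.566 × 1.3017 = 1.15863
(2) 0.27459 × 1.1063 × 3.6501 = 1.10882
Highest is cycle (1) at 1.1586 (>1, arbitrage).

1.1586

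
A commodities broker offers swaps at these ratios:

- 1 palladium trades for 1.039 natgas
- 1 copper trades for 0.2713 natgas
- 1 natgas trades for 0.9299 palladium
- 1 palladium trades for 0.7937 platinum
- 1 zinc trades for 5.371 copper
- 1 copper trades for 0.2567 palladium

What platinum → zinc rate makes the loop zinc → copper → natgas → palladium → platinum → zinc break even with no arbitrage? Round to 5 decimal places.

Known legs of the cycle: 5.371 × 0.2713 × 0.9299 × 0.7937 = 1.075468201696249
For no arbitrage the full-cycle product must be 1, so the missing rate is 1 / 1.075468201696249 ≈ 0.9298276.

0.92983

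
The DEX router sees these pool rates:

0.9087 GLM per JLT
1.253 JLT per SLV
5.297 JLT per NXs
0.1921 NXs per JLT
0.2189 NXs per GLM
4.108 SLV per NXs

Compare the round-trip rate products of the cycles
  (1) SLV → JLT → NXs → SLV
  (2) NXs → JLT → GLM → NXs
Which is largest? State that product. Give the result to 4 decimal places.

1.0536

(1) 1.253 × 0.1921 × 4.108 = 0.98880
(2) 5.297 × 0.9087 × 0.2189 = 1.05365
Highest is cycle (2) at 1.0536 (>1, arbitrage).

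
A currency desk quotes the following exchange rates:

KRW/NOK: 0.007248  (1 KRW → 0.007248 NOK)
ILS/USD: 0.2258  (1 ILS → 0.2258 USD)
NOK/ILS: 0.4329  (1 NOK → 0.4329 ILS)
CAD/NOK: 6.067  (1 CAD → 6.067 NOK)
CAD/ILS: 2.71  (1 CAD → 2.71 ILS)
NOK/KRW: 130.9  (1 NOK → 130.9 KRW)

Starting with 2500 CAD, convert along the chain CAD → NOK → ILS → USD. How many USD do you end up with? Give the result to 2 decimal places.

2500 CAD × 6.067 = 15167.5 NOK
15167.5 NOK × 0.4329 = 6566.01075 ILS
6566.01075 ILS × 0.2258 = 1482.60522735 USD

1482.61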